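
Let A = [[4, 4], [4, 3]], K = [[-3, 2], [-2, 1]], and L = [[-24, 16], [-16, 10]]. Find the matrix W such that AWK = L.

Left-multiply by A⁻¹ and right-multiply by K⁻¹: W = A⁻¹LK⁻¹.
det A = -4, so A⁻¹ = [[-3/4, 1], [1, -1]].
det K = 1, so K⁻¹ = [[1, -2], [2, -3]].
A⁻¹L = [[2, -2], [-8, 6]].
W = (A⁻¹L)K⁻¹ = [[-2, 2], [4, -2]].

W = [[-2, 2], [4, -2]]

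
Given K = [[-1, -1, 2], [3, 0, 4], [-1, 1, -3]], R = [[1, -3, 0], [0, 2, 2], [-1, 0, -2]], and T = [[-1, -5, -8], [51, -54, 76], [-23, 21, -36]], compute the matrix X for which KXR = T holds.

Left-multiply by K⁻¹ and right-multiply by R⁻¹: X = K⁻¹TR⁻¹.
det K = 5, so K⁻¹ = [[-4/5, -1/5, -4/5], [1, 1, 2], [3/5, 2/5, 3/5]].
R has determinant 2; R⁻¹ = [[-2, -3, -3], [-1, -1, -1], [1, 3/2, 1]].
K⁻¹T = [[9, -2, 20], [4, -17, -4], [6, -12, 4]].
X = (K⁻¹T)R⁻¹ = [[4, 5, -5], [5, -1, 1], [4, 0, -2]].

X = [[4, 5, -5], [5, -1, 1], [4, 0, -2]]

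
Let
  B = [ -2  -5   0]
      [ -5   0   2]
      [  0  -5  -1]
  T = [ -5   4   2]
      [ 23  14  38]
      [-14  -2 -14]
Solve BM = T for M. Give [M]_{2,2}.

0

Since B multiplies M on the left, M = B⁻¹T.
B has determinant 5; B⁻¹ = [[2, -1, -2], [-1, 2/5, 4/5], [5, -2, -5]].
M = B⁻¹T = [[2, -1, -2], [-1, 2/5, 4/5], [5, -2, -5]] · [[-5, 4, 2], [23, 14, 38], [-14, -2, -14]] = [[-5, -2, -6], [3, 0, 2], [-1, 2, 4]].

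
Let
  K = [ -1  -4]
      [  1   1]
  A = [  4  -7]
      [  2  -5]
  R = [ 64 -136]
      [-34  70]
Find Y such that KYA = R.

Isolating Y: multiply by K⁻¹ from the left and A⁻¹ from the right, so Y = K⁻¹RA⁻¹.
det K = 3, so K⁻¹ = [[1/3, 4/3], [-1/3, -1/3]].
det A = -6; the adjugate gives A⁻¹ = [[5/6, -7/6], [1/3, -2/3]].
K⁻¹R = [[-24, 48], [-10, 22]].
Y = (K⁻¹R)A⁻¹ = [[-4, -4], [-1, -3]].

Y = [[-4, -4], [-1, -3]]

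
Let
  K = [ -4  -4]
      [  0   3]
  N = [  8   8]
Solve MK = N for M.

M = [[-2, 0]]

K is on the right of M, so right-multiply by K⁻¹: M = NK⁻¹.
det K = -12, so K⁻¹ = [[-1/4, -1/3], [0, 1/3]].
M = NK⁻¹ = [[8, 8]] · [[-1/4, -1/3], [0, 1/3]] = [[-2, 0]].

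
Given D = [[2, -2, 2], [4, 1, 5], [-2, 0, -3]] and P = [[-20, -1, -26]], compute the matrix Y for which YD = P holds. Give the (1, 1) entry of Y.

-1

Since D sits to the right of Y, Y = PD⁻¹.
det D = -6, so D⁻¹ = [[1/2, 1, 2], [-1/3, 1/3, 1/3], [-1/3, -2/3, -5/3]].
Y = PD⁻¹ = [[-20, -1, -26]] · [[1/2, 1, 2], [-1/3, 1/3, 1/3], [-1/3, -2/3, -5/3]] = [[-1, -3, 3]].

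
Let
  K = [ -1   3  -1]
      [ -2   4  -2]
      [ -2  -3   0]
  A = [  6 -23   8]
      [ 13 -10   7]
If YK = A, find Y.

Y = [[-4, -2, 1], [-5, -1, -3]]

Since K sits to the right of Y, Y = AK⁻¹.
det K = 4, so K⁻¹ = [[-3/2, 3/4, -1/2], [1, -1/2, 0], [7/2, -9/4, 1/2]].
Y = AK⁻¹ = [[6, -23, 8], [13, -10, 7]] · [[-3/2, 3/4, -1/2], [1, -1/2, 0], [7/2, -9/4, 1/2]] = [[-4, -2, 1], [-5, -1, -3]].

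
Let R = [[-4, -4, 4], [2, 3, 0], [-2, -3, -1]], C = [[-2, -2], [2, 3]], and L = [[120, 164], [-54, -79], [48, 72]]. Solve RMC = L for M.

Left-multiply by R⁻¹ and right-multiply by C⁻¹: M = R⁻¹LC⁻¹.
det R = 4, so R⁻¹ = [[-3/4, -4, -3], [1/2, 3, 2], [0, -1, -1]].
det C = -2; the adjugate gives C⁻¹ = [[-3/2, -1], [1, 1]].
R⁻¹L = [[-18, -23], [-6, -11], [6, 7]].
M = (R⁻¹L)C⁻¹ = [[4, -5], [-2, -5], [-2, 1]].

M = [[4, -5], [-2, -5], [-2, 1]]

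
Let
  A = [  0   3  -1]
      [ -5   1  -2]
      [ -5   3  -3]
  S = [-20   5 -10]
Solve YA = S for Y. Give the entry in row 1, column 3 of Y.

5

Right-multiplying both sides by A⁻¹ gives Y = SA⁻¹.
det A = -5; the adjugate gives A⁻¹ = [[-3/5, -6/5, 1], [1, 1, -1], [2, 3, -3]].
Y = SA⁻¹ = [[-20, 5, -10]] · [[-3/5, -6/5, 1], [1, 1, -1], [2, 3, -3]] = [[-3, -1, 5]].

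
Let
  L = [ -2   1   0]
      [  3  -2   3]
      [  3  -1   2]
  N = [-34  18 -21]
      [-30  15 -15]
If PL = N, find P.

P = [[5, -5, -3], [6, -3, -3]]

L is on the right of P, so right-multiply by L⁻¹: P = NL⁻¹.
L has determinant 5; L⁻¹ = [[-1/5, -2/5, 3/5], [3/5, -4/5, 6/5], [3/5, 1/5, 1/5]].
P = NL⁻¹ = [[-34, 18, -21], [-30, 15, -15]] · [[-1/5, -2/5, 3/5], [3/5, -4/5, 6/5], [3/5, 1/5, 1/5]] = [[5, -5, -3], [6, -3, -3]].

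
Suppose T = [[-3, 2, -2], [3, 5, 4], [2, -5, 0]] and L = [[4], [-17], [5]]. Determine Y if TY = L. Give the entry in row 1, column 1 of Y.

0

Since T multiplies Y on the left, Y = T⁻¹L.
T has determinant 6; T⁻¹ = [[10/3, 5/3, 3], [4/3, 2/3, 1], [-25/6, -11/6, -7/2]].
Y = T⁻¹L = [[10/3, 5/3, 3], [4/3, 2/3, 1], [-25/6, -11/6, -7/2]] · [[4], [-17], [5]] = [[0], [-1], [-3]].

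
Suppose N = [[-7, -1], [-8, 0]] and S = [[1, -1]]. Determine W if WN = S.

N is on the right of W, so right-multiply by N⁻¹: W = SN⁻¹.
det N = -8; the adjugate gives N⁻¹ = [[0, -1/8], [-1, 7/8]].
W = SN⁻¹ = [[1, -1]] · [[0, -1/8], [-1, 7/8]] = [[1, -1]].

W = [[1, -1]]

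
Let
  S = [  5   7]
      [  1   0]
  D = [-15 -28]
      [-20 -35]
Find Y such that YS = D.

Since S sits to the right of Y, Y = DS⁻¹.
S has determinant -7; S⁻¹ = [[0, 1], [1/7, -5/7]].
Y = DS⁻¹ = [[-15, -28], [-20, -35]] · [[0, 1], [1/7, -5/7]] = [[-4, 5], [-5, 5]].

Y = [[-4, 5], [-5, 5]]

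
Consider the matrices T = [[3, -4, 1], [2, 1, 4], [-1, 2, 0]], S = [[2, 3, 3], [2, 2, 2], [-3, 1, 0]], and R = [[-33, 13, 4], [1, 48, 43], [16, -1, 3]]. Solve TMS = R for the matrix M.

M = [[3, -5, -2], [1, -1, -3], [5, -2, 3]]

Isolating M: multiply by T⁻¹ from the left and S⁻¹ from the right, so M = T⁻¹RS⁻¹.
T has determinant -3; T⁻¹ = [[8/3, -2/3, 17/3], [4/3, -1/3, 10/3], [-5/3, 2/3, -11/3]].
S has determinant 2; S⁻¹ = [[-1, 3/2, 0], [-3, 9/2, 1], [4, -11/2, -1]].
T⁻¹R = [[2, -3, -1], [9, -2, 1], [-3, 14, 11]].
M = (T⁻¹R)S⁻¹ = [[3, -5, -2], [1, -1, -3], [5, -2, 3]].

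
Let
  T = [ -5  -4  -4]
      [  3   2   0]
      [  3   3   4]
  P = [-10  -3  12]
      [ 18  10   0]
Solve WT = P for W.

Right-multiplying both sides by T⁻¹ gives W = PT⁻¹.
T has determinant -4; T⁻¹ = [[-2, -1, -2], [3, 2, 3], [-3/4, -3/4, -1/2]].
W = PT⁻¹ = [[-10, -3, 12], [18, 10, 0]] · [[-2, -1, -2], [3, 2, 3], [-3/4, -3/4, -1/2]] = [[2, -5, 5], [-6, 2, -6]].

W = [[2, -5, 5], [-6, 2, -6]]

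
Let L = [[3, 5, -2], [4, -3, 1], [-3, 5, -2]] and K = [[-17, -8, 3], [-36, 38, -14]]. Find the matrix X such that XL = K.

Since L sits to the right of X, X = KL⁻¹.
det L = 6; the adjugate gives L⁻¹ = [[1/6, 0, -1/6], [5/6, -2, -11/6], [11/6, -5, -29/6]].
X = KL⁻¹ = [[-17, -8, 3], [-36, 38, -14]] · [[1/6, 0, -1/6], [5/6, -2, -11/6], [11/6, -5, -29/6]] = [[-4, 1, 3], [0, -6, 4]].

X = [[-4, 1, 3], [0, -6, 4]]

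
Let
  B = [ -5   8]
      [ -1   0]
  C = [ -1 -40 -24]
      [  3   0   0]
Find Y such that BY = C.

Left-multiplying both sides by B⁻¹ gives Y = B⁻¹C.
det B = 8; the adjugate gives B⁻¹ = [[0, -1], [1/8, -5/8]].
Y = B⁻¹C = [[0, -1], [1/8, -5/8]] · [[-1, -40, -24], [3, 0, 0]] = [[-3, 0, 0], [-2, -5, -3]].

Y = [[-3, 0, 0], [-2, -5, -3]]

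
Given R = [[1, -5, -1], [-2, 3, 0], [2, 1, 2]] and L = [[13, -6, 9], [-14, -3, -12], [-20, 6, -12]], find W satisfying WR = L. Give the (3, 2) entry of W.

R is on the right of W, so right-multiply by R⁻¹: W = LR⁻¹.
det R = -6; the adjugate gives R⁻¹ = [[-1, -3/2, -1/2], [-2/3, -2/3, -1/3], [4/3, 11/6, 7/6]].
W = LR⁻¹ = [[13, -6, 9], [-14, -3, -12], [-20, 6, -12]] · [[-1, -3/2, -1/2], [-2/3, -2/3, -1/3], [4/3, 11/6, 7/6]] = [[3, 1, 6], [0, 1, -6], [0, 4, -6]].

4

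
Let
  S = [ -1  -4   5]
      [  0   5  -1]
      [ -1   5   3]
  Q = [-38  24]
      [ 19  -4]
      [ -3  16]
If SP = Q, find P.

Left-multiplying both sides by S⁻¹ gives P = S⁻¹Q.
det S = 1, so S⁻¹ = [[20, 37, -21], [1, 2, -1], [5, 9, -5]].
P = S⁻¹Q = [[20, 37, -21], [1, 2, -1], [5, 9, -5]] · [[-38, 24], [19, -4], [-3, 16]] = [[6, -4], [3, 0], [-4, 4]].

P = [[6, -4], [3, 0], [-4, 4]]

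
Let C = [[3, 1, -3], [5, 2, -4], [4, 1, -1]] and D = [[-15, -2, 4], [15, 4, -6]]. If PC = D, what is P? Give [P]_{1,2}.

4

Since C sits to the right of P, P = DC⁻¹.
C has determinant 4; C⁻¹ = [[1/2, -1/2, 1/2], [-11/4, 9/4, -3/4], [-3/4, 1/4, 1/4]].
P = DC⁻¹ = [[-15, -2, 4], [15, 4, -6]] · [[1/2, -1/2, 1/2], [-11/4, 9/4, -3/4], [-3/4, 1/4, 1/4]] = [[-5, 4, -5], [1, 0, 3]].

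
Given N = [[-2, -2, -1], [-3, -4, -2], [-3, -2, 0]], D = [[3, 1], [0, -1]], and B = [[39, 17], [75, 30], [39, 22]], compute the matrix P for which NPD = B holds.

P = [[-1, 3], [-5, 0], [-1, -2]]

Left-multiply by N⁻¹ and right-multiply by D⁻¹: P = N⁻¹BD⁻¹.
det N = 2, so N⁻¹ = [[-2, 1, 0], [3, -3/2, -1/2], [-3, 1, 1]].
D has determinant -3; D⁻¹ = [[1/3, 1/3], [0, -1]].
N⁻¹B = [[-3, -4], [-15, -5], [-3, 1]].
P = (N⁻¹B)D⁻¹ = [[-1, 3], [-5, 0], [-1, -2]].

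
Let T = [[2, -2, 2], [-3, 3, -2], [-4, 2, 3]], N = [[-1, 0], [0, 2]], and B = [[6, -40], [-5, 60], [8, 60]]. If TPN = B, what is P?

P = [[-3, -5], [-4, 5], [-4, 0]]

P = T⁻¹BN⁻¹ (apply T⁻¹ on the left and N⁻¹ on the right).
det T = 4, so T⁻¹ = [[13/4, 5/2, -1/2], [17/4, 7/2, -1/2], [3/2, 1, 0]].
det N = -2; the adjugate gives N⁻¹ = [[-1, 0], [0, 1/2]].
T⁻¹B = [[3, -10], [4, 10], [4, 0]].
P = (T⁻¹B)N⁻¹ = [[-3, -5], [-4, 5], [-4, 0]].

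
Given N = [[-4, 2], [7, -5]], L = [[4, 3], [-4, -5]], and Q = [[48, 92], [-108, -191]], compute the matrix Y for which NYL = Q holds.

Y = N⁻¹QL⁻¹ (apply N⁻¹ on the left and L⁻¹ on the right).
det N = 6; the adjugate gives N⁻¹ = [[-5/6, -1/3], [-7/6, -2/3]].
det L = -8, so L⁻¹ = [[5/8, 3/8], [-1/2, -1/2]].
N⁻¹Q = [[-4, -13], [16, 20]].
Y = (N⁻¹Q)L⁻¹ = [[4, 5], [0, -4]].

Y = [[4, 5], [0, -4]]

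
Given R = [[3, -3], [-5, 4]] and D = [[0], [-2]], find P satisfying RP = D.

P = [[2], [2]]

R is on the left of P, so left-multiply by R⁻¹: P = R⁻¹D.
det R = -3; the adjugate gives R⁻¹ = [[-4/3, -1], [-5/3, -1]].
P = R⁻¹D = [[-4/3, -1], [-5/3, -1]] · [[0], [-2]] = [[2], [2]].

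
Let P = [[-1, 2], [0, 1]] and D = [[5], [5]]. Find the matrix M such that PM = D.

M = [[5], [5]]

Left-multiplying both sides by P⁻¹ gives M = P⁻¹D.
P has determinant -1; P⁻¹ = [[-1, 2], [0, 1]].
M = P⁻¹D = [[-1, 2], [0, 1]] · [[5], [5]] = [[5], [5]].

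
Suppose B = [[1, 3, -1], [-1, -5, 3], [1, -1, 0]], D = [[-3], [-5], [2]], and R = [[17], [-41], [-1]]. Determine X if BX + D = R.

X = [[2], [5], [-3]]

BX = R − D = [[20], [-36], [-3]].
B is on the left of X, so left-multiply by B⁻¹: X = B⁻¹(R − D).
B has determinant 6; B⁻¹ = [[1/2, 1/6, 2/3], [1/2, 1/6, -1/3], [1, 2/3, -1/3]].
X = B⁻¹(R − D) = [[2], [5], [-3]].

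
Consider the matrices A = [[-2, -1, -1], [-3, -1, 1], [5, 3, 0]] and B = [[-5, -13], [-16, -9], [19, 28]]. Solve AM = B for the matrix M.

Since A multiplies M on the left, M = A⁻¹B.
det A = 5, so A⁻¹ = [[-3/5, -3/5, -2/5], [1, 1, 1], [-4/5, 1/5, -1/5]].
M = A⁻¹B = [[-3/5, -3/5, -2/5], [1, 1, 1], [-4/5, 1/5, -1/5]] · [[-5, -13], [-16, -9], [19, 28]] = [[5, 2], [-2, 6], [-3, 3]].

M = [[5, 2], [-2, 6], [-3, 3]]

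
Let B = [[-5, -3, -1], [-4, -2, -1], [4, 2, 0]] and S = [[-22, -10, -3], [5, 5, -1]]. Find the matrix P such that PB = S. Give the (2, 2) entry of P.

Since B sits to the right of P, P = SB⁻¹.
det B = 2; the adjugate gives B⁻¹ = [[1, -1, 1/2], [-2, 2, -1/2], [0, -1, -1]].
P = SB⁻¹ = [[-22, -10, -3], [5, 5, -1]] · [[1, -1, 1/2], [-2, 2, -1/2], [0, -1, -1]] = [[-2, 5, -3], [-5, 6, 1]].

6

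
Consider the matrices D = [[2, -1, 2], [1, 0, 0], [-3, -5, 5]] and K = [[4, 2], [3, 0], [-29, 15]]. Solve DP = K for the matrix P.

P = [[3, 0], [6, -4], [2, -1]]

D is on the left of P, so left-multiply by D⁻¹: P = D⁻¹K.
det D = -5; the adjugate gives D⁻¹ = [[0, 1, 0], [1, -16/5, -2/5], [1, -13/5, -1/5]].
P = D⁻¹K = [[0, 1, 0], [1, -16/5, -2/5], [1, -13/5, -1/5]] · [[4, 2], [3, 0], [-29, 15]] = [[3, 0], [6, -4], [2, -1]].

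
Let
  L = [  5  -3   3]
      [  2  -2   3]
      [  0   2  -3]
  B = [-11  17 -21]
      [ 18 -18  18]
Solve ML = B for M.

M = [[-3, 2, 6], [6, -6, -6]]

Right-multiplying both sides by L⁻¹ gives M = BL⁻¹.
det L = -6; the adjugate gives L⁻¹ = [[0, 1/2, 1/2], [-1, 5/2, 3/2], [-2/3, 5/3, 2/3]].
M = BL⁻¹ = [[-11, 17, -21], [18, -18, 18]] · [[0, 1/2, 1/2], [-1, 5/2, 3/2], [-2/3, 5/3, 2/3]] = [[-3, 2, 6], [6, -6, -6]].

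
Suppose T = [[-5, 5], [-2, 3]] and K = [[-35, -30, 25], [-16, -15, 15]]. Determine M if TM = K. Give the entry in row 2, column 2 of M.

-3

T is on the left of M, so left-multiply by T⁻¹: M = T⁻¹K.
det T = -5; the adjugate gives T⁻¹ = [[-3/5, 1], [-2/5, 1]].
M = T⁻¹K = [[-3/5, 1], [-2/5, 1]] · [[-35, -30, 25], [-16, -15, 15]] = [[5, 3, 0], [-2, -3, 5]].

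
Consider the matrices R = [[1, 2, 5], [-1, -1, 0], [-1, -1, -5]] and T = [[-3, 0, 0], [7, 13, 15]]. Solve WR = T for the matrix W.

W = [[3, 3, 3], [6, -4, 3]]

Right-multiplying both sides by R⁻¹ gives W = TR⁻¹.
det R = -5; the adjugate gives R⁻¹ = [[-1, -1, -1], [1, 0, 1], [0, 1/5, -1/5]].
W = TR⁻¹ = [[-3, 0, 0], [7, 13, 15]] · [[-1, -1, -1], [1, 0, 1], [0, 1/5, -1/5]] = [[3, 3, 3], [6, -4, 3]].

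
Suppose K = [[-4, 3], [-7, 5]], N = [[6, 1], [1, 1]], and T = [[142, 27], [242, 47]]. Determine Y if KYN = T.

Y = [[-2, -4], [5, -4]]

Isolating Y: multiply by K⁻¹ from the left and N⁻¹ from the right, so Y = K⁻¹TN⁻¹.
det K = 1, so K⁻¹ = [[5, -3], [7, -4]].
N has determinant 5; N⁻¹ = [[1/5, -1/5], [-1/5, 6/5]].
K⁻¹T = [[-16, -6], [26, 1]].
Y = (K⁻¹T)N⁻¹ = [[-2, -4], [5, -4]].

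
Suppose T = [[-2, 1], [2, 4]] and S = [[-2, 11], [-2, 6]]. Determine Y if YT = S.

T is on the right of Y, so right-multiply by T⁻¹: Y = ST⁻¹.
det T = -10; the adjugate gives T⁻¹ = [[-2/5, 1/10], [1/5, 1/5]].
Y = ST⁻¹ = [[-2, 11], [-2, 6]] · [[-2/5, 1/10], [1/5, 1/5]] = [[3, 2], [2, 1]].

Y = [[3, 2], [2, 1]]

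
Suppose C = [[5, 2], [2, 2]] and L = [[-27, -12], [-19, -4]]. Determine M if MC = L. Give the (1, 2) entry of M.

-1

C is on the right of M, so right-multiply by C⁻¹: M = LC⁻¹.
C has determinant 6; C⁻¹ = [[1/3, -1/3], [-1/3, 5/6]].
M = LC⁻¹ = [[-27, -12], [-19, -4]] · [[1/3, -1/3], [-1/3, 5/6]] = [[-5, -1], [-5, 3]].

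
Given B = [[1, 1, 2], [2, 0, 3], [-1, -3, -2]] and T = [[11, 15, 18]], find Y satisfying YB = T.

Y = [[-3, 4, -6]]

B is on the right of Y, so right-multiply by B⁻¹: Y = TB⁻¹.
det B = -2; the adjugate gives B⁻¹ = [[-9/2, 2, -3/2], [-1/2, 0, -1/2], [3, -1, 1]].
Y = TB⁻¹ = [[11, 15, 18]] · [[-9/2, 2, -3/2], [-1/2, 0, -1/2], [3, -1, 1]] = [[-3, 4, -6]].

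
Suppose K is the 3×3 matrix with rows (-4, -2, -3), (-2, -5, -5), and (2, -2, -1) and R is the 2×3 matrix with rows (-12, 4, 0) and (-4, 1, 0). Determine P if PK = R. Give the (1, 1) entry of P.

Right-multiplying both sides by K⁻¹ gives P = RK⁻¹.
det K = 2; the adjugate gives K⁻¹ = [[-5/2, 2, -5/2], [-6, 5, -7], [7, -6, 8]].
P = RK⁻¹ = [[-12, 4, 0], [-4, 1, 0]] · [[-5/2, 2, -5/2], [-6, 5, -7], [7, -6, 8]] = [[6, -4, 2], [4, -3, 3]].

6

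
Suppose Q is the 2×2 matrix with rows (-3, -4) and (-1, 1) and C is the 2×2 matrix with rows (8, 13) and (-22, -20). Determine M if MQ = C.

M = [[-3, 1], [6, 4]]

Right-multiplying both sides by Q⁻¹ gives M = CQ⁻¹.
Q has determinant -7; Q⁻¹ = [[-1/7, -4/7], [-1/7, 3/7]].
M = CQ⁻¹ = [[8, 13], [-22, -20]] · [[-1/7, -4/7], [-1/7, 3/7]] = [[-3, 1], [6, 4]].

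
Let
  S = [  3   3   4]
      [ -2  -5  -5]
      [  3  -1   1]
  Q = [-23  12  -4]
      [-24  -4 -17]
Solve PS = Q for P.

S is on the right of P, so right-multiply by S⁻¹: P = QS⁻¹.
det S = -1; the adjugate gives S⁻¹ = [[10, 7, -5], [13, 9, -7], [-17, -12, 9]].
P = QS⁻¹ = [[-23, 12, -4], [-24, -4, -17]] · [[10, 7, -5], [13, 9, -7], [-17, -12, 9]] = [[-6, -5, -5], [-3, 0, -5]].

P = [[-6, -5, -5], [-3, 0, -5]]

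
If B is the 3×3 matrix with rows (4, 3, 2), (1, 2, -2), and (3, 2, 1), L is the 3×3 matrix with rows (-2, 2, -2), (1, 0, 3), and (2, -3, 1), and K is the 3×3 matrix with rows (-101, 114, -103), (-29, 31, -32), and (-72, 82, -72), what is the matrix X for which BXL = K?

X = B⁻¹KL⁻¹ (apply B⁻¹ on the left and L⁻¹ on the right).
det B = -5, so B⁻¹ = [[-6/5, -1/5, 2], [7/5, 2/5, -2], [4/5, -1/5, -1]].
det L = -2; the adjugate gives L⁻¹ = [[-9/2, -2, -3], [-5/2, -1, -2], [3/2, 1, 1]].
B⁻¹K = [[-17, 21, -14], [-9, 8, -13], [-3, 3, -4]].
X = (B⁻¹K)L⁻¹ = [[3, -1, -5], [1, -3, -2], [0, -1, -1]].

X = [[3, -1, -5], [1, -3, -2], [0, -1, -1]]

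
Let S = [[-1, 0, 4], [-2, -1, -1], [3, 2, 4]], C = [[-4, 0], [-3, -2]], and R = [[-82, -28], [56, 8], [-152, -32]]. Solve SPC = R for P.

Left-multiply by S⁻¹ and right-multiply by C⁻¹: P = S⁻¹RC⁻¹.
det S = -2; the adjugate gives S⁻¹ = [[1, -4, -2], [-5/2, 8, 9/2], [1/2, -1, -1/2]].
det C = 8; the adjugate gives C⁻¹ = [[-1/4, 0], [3/8, -1/2]].
S⁻¹R = [[-2, 4], [-31, -10], [-21, -6]].
P = (S⁻¹R)C⁻¹ = [[2, -2], [4, 5], [3, 3]].

P = [[2, -2], [4, 5], [3, 3]]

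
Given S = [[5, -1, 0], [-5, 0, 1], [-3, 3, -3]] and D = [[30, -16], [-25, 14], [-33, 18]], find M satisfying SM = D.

S is on the left of M, so left-multiply by S⁻¹: M = S⁻¹D.
det S = 3, so S⁻¹ = [[-1, -1, -1/3], [-6, -5, -5/3], [-5, -4, -5/3]].
M = S⁻¹D = [[-1, -1, -1/3], [-6, -5, -5/3], [-5, -4, -5/3]] · [[30, -16], [-25, 14], [-33, 18]] = [[6, -4], [0, -4], [5, -6]].

M = [[6, -4], [0, -4], [5, -6]]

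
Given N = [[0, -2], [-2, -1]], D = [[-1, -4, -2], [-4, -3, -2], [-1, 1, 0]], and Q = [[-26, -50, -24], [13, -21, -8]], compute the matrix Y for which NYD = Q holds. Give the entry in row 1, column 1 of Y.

-4

Left-multiply by N⁻¹ and right-multiply by D⁻¹: Y = N⁻¹QD⁻¹.
det N = -4; the adjugate gives N⁻¹ = [[1/4, -1/2], [-1/2, 0]].
det D = 4, so D⁻¹ = [[1/2, -1/2, 1/2], [1/2, -1/2, 3/2], [-7/4, 5/4, -13/4]].
N⁻¹Q = [[-13, -2, -2], [13, 25, 12]].
Y = (N⁻¹Q)D⁻¹ = [[-4, 5, -3], [-2, -4, 5]].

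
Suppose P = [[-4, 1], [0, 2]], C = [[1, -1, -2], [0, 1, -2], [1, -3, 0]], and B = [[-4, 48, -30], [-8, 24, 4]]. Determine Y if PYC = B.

Y = P⁻¹BC⁻¹ (apply P⁻¹ on the left and C⁻¹ on the right).
P has determinant -8; P⁻¹ = [[-1/4, 1/8], [0, 1/2]].
det C = -2, so C⁻¹ = [[3, -3, -2], [1, -1, -1], [1/2, -1, -1/2]].
P⁻¹B = [[0, -9, 8], [-4, 12, 2]].
Y = (P⁻¹B)C⁻¹ = [[-5, 1, 5], [1, -2, -5]].

Y = [[-5, 1, 5], [1, -2, -5]]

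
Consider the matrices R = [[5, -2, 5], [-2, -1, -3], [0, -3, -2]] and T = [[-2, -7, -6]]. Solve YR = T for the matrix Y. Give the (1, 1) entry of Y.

2

Since R sits to the right of Y, Y = TR⁻¹.
det R = 3, so R⁻¹ = [[-7/3, -19/3, 11/3], [-4/3, -10/3, 5/3], [2, 5, -3]].
Y = TR⁻¹ = [[-2, -7, -6]] · [[-7/3, -19/3, 11/3], [-4/3, -10/3, 5/3], [2, 5, -3]] = [[2, 6, -1]].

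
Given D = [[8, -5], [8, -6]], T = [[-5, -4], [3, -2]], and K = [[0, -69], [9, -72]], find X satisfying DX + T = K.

DX = K − T = [[5, -65], [6, -70]].
Left-multiplying both sides by D⁻¹ gives X = D⁻¹(K − T).
D has determinant -8; D⁻¹ = [[3/4, -5/8], [1, -1]].
X = D⁻¹(K − T) = [[0, -5], [-1, 5]].

X = [[0, -5], [-1, 5]]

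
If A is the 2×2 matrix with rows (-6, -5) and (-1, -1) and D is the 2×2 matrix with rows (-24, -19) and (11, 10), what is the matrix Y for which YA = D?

Y = [[5, -6], [-1, -5]]

Right-multiplying both sides by A⁻¹ gives Y = DA⁻¹.
det A = 1; the adjugate gives A⁻¹ = [[-1, 5], [1, -6]].
Y = DA⁻¹ = [[-24, -19], [11, 10]] · [[-1, 5], [1, -6]] = [[5, -6], [-1, -5]].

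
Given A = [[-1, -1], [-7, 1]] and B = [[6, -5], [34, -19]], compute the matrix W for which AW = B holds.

W = [[-5, 3], [-1, 2]]

Left-multiplying both sides by A⁻¹ gives W = A⁻¹B.
det A = -8, so A⁻¹ = [[-1/8, -1/8], [-7/8, 1/8]].
W = A⁻¹B = [[-1/8, -1/8], [-7/8, 1/8]] · [[6, -5], [34, -19]] = [[-5, 3], [-1, 2]].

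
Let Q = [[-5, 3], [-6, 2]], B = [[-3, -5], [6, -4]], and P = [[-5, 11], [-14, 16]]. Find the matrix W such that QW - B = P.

W = [[1, -3], [-1, -3]]

QW = P + B = [[-8, 6], [-8, 12]].
Since Q multiplies W on the left, W = Q⁻¹(P + B).
det Q = 8; the adjugate gives Q⁻¹ = [[1/4, -3/8], [3/4, -5/8]].
W = Q⁻¹(P + B) = [[1, -3], [-1, -3]].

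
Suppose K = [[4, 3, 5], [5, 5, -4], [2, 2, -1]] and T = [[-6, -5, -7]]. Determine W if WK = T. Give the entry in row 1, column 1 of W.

-1

K is on the right of W, so right-multiply by K⁻¹: W = TK⁻¹.
det K = 3; the adjugate gives K⁻¹ = [[1, 13/3, -37/3], [-1, -14/3, 41/3], [0, -2/3, 5/3]].
W = TK⁻¹ = [[-6, -5, -7]] · [[1, 13/3, -37/3], [-1, -14/3, 41/3], [0, -2/3, 5/3]] = [[-1, 2, -6]].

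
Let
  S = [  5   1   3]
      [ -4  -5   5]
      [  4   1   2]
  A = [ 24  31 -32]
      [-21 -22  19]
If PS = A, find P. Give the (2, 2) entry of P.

4

Since S sits to the right of P, P = AS⁻¹.
det S = 1; the adjugate gives S⁻¹ = [[-15, 1, 20], [28, -2, -37], [16, -1, -21]].
P = AS⁻¹ = [[24, 31, -32], [-21, -22, 19]] · [[-15, 1, 20], [28, -2, -37], [16, -1, -21]] = [[-4, -6, 5], [3, 4, -5]].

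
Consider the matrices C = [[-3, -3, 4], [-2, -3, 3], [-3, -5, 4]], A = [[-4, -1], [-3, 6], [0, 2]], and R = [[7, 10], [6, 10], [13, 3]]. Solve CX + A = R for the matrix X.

X = [[0, -2], [-1, 5], [2, 5]]

CX = R − A = [[11, 11], [9, 4], [13, 1]].
Left-multiplying both sides by C⁻¹ gives X = C⁻¹(R − A).
det C = -2, so C⁻¹ = [[-3/2, 4, -3/2], [1/2, 0, -1/2], [-1/2, 3, -3/2]].
X = C⁻¹(R − A) = [[0, -2], [-1, 5], [2, 5]].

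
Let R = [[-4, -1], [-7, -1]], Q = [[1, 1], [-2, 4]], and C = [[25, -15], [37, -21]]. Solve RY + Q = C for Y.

Y = [[-5, 3], [-4, 4]]

RY = C − Q = [[24, -16], [39, -25]].
R is on the left of Y, so left-multiply by R⁻¹: Y = R⁻¹(C − Q).
det R = -3; the adjugate gives R⁻¹ = [[1/3, -1/3], [-7/3, 4/3]].
Y = R⁻¹(C − Q) = [[-5, 3], [-4, 4]].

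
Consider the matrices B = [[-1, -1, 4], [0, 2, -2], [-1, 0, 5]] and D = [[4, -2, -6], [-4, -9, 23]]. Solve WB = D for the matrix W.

B is on the right of W, so right-multiply by B⁻¹: W = DB⁻¹.
det B = -4; the adjugate gives B⁻¹ = [[-5/2, -5/4, 3/2], [-1/2, 1/4, 1/2], [-1/2, -1/4, 1/2]].
W = DB⁻¹ = [[4, -2, -6], [-4, -9, 23]] · [[-5/2, -5/4, 3/2], [-1/2, 1/4, 1/2], [-1/2, -1/4, 1/2]] = [[-6, -4, 2], [3, -3, 1]].

W = [[-6, -4, 2], [3, -3, 1]]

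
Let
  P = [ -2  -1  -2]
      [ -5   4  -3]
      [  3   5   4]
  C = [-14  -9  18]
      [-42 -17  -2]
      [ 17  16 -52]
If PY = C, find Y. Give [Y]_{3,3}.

P is on the left of Y, so left-multiply by P⁻¹: Y = P⁻¹C.
det P = 1, so P⁻¹ = [[31, -6, 11], [11, -2, 4], [-37, 7, -13]].
Y = P⁻¹C = [[31, -6, 11], [11, -2, 4], [-37, 7, -13]] · [[-14, -9, 18], [-42, -17, -2], [17, 16, -52]] = [[5, -1, -2], [-2, -1, -6], [3, 6, -4]].

-4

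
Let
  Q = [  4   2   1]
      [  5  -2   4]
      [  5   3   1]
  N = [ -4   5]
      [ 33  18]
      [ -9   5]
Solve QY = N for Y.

Y = [[1, 2], [-6, -2], [4, 1]]

Q is on the left of Y, so left-multiply by Q⁻¹: Y = Q⁻¹N.
Q has determinant -1; Q⁻¹ = [[14, -1, -10], [-15, 1, 11], [-25, 2, 18]].
Y = Q⁻¹N = [[14, -1, -10], [-15, 1, 11], [-25, 2, 18]] · [[-4, 5], [33, 18], [-9, 5]] = [[1, 2], [-6, -2], [4, 1]].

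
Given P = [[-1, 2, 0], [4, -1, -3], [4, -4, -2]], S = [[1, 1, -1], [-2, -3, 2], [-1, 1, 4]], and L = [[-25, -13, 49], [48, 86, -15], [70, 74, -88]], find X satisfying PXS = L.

Isolating X: multiply by P⁻¹ from the left and S⁻¹ from the right, so X = P⁻¹LS⁻¹.
P has determinant 2; P⁻¹ = [[-5, 2, -3], [-2, 1, -3/2], [-6, 2, -7/2]].
det S = -3, so S⁻¹ = [[14/3, 5/3, 1/3], [-2, -1, 0], [5/3, 2/3, 1/3]].
P⁻¹L = [[11, 15, -11], [-7, 1, 19], [1, -9, -16]].
X = (P⁻¹L)S⁻¹ = [[3, -4, 0], [-3, 0, 4], [-4, 0, -5]].

X = [[3, -4, 0], [-3, 0, 4], [-4, 0, -5]]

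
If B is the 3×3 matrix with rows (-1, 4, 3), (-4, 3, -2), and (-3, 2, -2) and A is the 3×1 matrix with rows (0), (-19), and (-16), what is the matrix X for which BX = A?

X = [[-2], [-5], [6]]

Left-multiplying both sides by B⁻¹ gives X = B⁻¹A.
det B = -3, so B⁻¹ = [[2/3, -14/3, 17/3], [2/3, -11/3, 14/3], [-1/3, 10/3, -13/3]].
X = B⁻¹A = [[2/3, -14/3, 17/3], [2/3, -11/3, 14/3], [-1/3, 10/3, -13/3]] · [[0], [-19], [-16]] = [[-2], [-5], [6]].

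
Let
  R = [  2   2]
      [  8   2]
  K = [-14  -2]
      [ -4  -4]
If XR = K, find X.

Right-multiplying both sides by R⁻¹ gives X = KR⁻¹.
det R = -12; the adjugate gives R⁻¹ = [[-1/6, 1/6], [2/3, -1/6]].
X = KR⁻¹ = [[-14, -2], [-4, -4]] · [[-1/6, 1/6], [2/3, -1/6]] = [[1, -2], [-2, 0]].

X = [[1, -2], [-2, 0]]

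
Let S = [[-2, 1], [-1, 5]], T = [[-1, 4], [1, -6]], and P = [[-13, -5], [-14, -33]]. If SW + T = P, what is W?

SW = P − T = [[-12, -9], [-15, -27]].
Left-multiplying both sides by S⁻¹ gives W = S⁻¹(P − T).
S has determinant -9; S⁻¹ = [[-5/9, 1/9], [-1/9, 2/9]].
W = S⁻¹(P − T) = [[5, 2], [-2, -5]].

W = [[5, 2], [-2, -5]]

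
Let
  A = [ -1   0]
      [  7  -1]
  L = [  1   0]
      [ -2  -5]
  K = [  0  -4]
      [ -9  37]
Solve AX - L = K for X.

AX = K + L = [[1, -4], [-11, 32]].
Left-multiplying both sides by A⁻¹ gives X = A⁻¹(K + L).
A has determinant 1; A⁻¹ = [[-1, 0], [-7, -1]].
X = A⁻¹(K + L) = [[-1, 4], [4, -4]].

X = [[-1, 4], [4, -4]]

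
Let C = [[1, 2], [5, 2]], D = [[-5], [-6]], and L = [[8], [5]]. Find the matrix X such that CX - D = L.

X = [[-1], [2]]

CX = L + D = [[3], [-1]].
Since C multiplies X on the left, X = C⁻¹(L + D).
det C = -8, so C⁻¹ = [[-1/4, 1/4], [5/8, -1/8]].
X = C⁻¹(L + D) = [[-1], [2]].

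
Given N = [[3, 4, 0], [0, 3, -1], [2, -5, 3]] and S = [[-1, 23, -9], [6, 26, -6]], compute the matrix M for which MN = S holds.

M = [[1, 3, -2], [2, 6, 0]]

Right-multiplying both sides by N⁻¹ gives M = SN⁻¹.
det N = 4; the adjugate gives N⁻¹ = [[1, -3, -1], [-1/2, 9/4, 3/4], [-3/2, 23/4, 9/4]].
M = SN⁻¹ = [[-1, 23, -9], [6, 26, -6]] · [[1, -3, -1], [-1/2, 9/4, 3/4], [-3/2, 23/4, 9/4]] = [[1, 3, -2], [2, 6, 0]].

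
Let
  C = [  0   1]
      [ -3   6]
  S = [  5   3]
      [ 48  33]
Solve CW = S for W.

C is on the left of W, so left-multiply by C⁻¹: W = C⁻¹S.
det C = 3, so C⁻¹ = [[2, -1/3], [1, 0]].
W = C⁻¹S = [[2, -1/3], [1, 0]] · [[5, 3], [48, 33]] = [[-6, -5], [5, 3]].

W = [[-6, -5], [5, 3]]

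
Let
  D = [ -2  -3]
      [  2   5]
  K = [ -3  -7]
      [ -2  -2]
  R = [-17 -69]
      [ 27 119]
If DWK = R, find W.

Left-multiply by D⁻¹ and right-multiply by K⁻¹: W = D⁻¹RK⁻¹.
det D = -4, so D⁻¹ = [[-5/4, -3/4], [1/2, 1/2]].
det K = -8, so K⁻¹ = [[1/4, -7/8], [-1/4, 3/8]].
D⁻¹R = [[1, -3], [5, 25]].
W = (D⁻¹R)K⁻¹ = [[1, -2], [-5, 5]].

W = [[1, -2], [-5, 5]]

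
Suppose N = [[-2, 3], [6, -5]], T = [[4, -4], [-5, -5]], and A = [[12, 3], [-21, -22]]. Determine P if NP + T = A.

P = [[-1, -2], [2, 1]]

NP = A − T = [[8, 7], [-16, -17]].
N is on the left of P, so left-multiply by N⁻¹: P = N⁻¹(A − T).
det N = -8, so N⁻¹ = [[5/8, 3/8], [3/4, 1/4]].
P = N⁻¹(A − T) = [[-1, -2], [2, 1]].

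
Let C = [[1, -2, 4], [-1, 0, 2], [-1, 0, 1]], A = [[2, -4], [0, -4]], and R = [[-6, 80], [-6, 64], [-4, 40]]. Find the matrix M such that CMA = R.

M = [[1, 3], [0, 0], [-1, -5]]

Left-multiply by C⁻¹ and right-multiply by A⁻¹: M = C⁻¹RA⁻¹.
C has determinant 2; C⁻¹ = [[0, 1, -2], [-1/2, 5/2, -3], [0, 1, -1]].
A has determinant -8; A⁻¹ = [[1/2, -1/2], [0, -1/4]].
C⁻¹R = [[2, -16], [0, 0], [-2, 24]].
M = (C⁻¹R)A⁻¹ = [[1, 3], [0, 0], [-1, -5]].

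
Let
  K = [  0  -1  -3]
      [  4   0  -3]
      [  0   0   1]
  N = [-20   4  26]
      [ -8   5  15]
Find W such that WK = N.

W = [[-4, -5, -1], [-5, -2, -6]]

Right-multiplying both sides by K⁻¹ gives W = NK⁻¹.
det K = 4; the adjugate gives K⁻¹ = [[0, 1/4, 3/4], [-1, 0, -3], [0, 0, 1]].
W = NK⁻¹ = [[-20, 4, 26], [-8, 5, 15]] · [[0, 1/4, 3/4], [-1, 0, -3], [0, 0, 1]] = [[-4, -5, -1], [-5, -2, -6]].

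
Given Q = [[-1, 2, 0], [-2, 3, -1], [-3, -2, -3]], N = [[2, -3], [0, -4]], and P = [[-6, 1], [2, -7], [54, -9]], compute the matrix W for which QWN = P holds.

Left-multiply by Q⁻¹ and right-multiply by N⁻¹: W = Q⁻¹PN⁻¹.
Q has determinant 5; Q⁻¹ = [[-11/5, 6/5, -2/5], [-3/5, 3/5, -1/5], [13/5, -8/5, 1/5]].
det N = -8; the adjugate gives N⁻¹ = [[1/2, -3/8], [0, -1/4]].
Q⁻¹P = [[-6, -7], [-6, -3], [-8, 12]].
W = (Q⁻¹P)N⁻¹ = [[-3, 4], [-3, 3], [-4, 0]].

W = [[-3, 4], [-3, 3], [-4, 0]]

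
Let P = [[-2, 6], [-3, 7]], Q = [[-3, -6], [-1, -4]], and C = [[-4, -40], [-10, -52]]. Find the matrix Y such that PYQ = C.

Y = [[-4, 4], [-2, 4]]

Left-multiply by P⁻¹ and right-multiply by Q⁻¹: Y = P⁻¹CQ⁻¹.
det P = 4; the adjugate gives P⁻¹ = [[7/4, -3/2], [3/4, -1/2]].
det Q = 6; the adjugate gives Q⁻¹ = [[-2/3, 1], [1/6, -1/2]].
P⁻¹C = [[8, 8], [2, -4]].
Y = (P⁻¹C)Q⁻¹ = [[-4, 4], [-2, 4]].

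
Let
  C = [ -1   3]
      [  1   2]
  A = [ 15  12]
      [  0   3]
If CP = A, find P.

Left-multiplying both sides by C⁻¹ gives P = C⁻¹A.
det C = -5, so C⁻¹ = [[-2/5, 3/5], [1/5, 1/5]].
P = C⁻¹A = [[-2/5, 3/5], [1/5, 1/5]] · [[15, 12], [0, 3]] = [[-6, -3], [3, 3]].

P = [[-6, -3], [3, 3]]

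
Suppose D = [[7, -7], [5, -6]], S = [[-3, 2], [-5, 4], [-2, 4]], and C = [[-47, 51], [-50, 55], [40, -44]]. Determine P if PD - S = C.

P = [[-5, -3], [-5, -4], [4, 2]]

PD = C + S = [[-50, 53], [-55, 59], [38, -40]].
D is on the right of P, so right-multiply by D⁻¹: P = (C + S)D⁻¹.
det D = -7; the adjugate gives D⁻¹ = [[6/7, -1], [5/7, -1]].
P = (C + S)D⁻¹ = [[-5, -3], [-5, -4], [4, 2]].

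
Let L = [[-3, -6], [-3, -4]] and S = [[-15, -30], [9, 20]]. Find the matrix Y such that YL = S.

Since L sits to the right of Y, Y = SL⁻¹.
L has determinant -6; L⁻¹ = [[2/3, -1], [-1/2, 1/2]].
Y = SL⁻¹ = [[-15, -30], [9, 20]] · [[2/3, -1], [-1/2, 1/2]] = [[5, 0], [-4, 1]].

Y = [[5, 0], [-4, 1]]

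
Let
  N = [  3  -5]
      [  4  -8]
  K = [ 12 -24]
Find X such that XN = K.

N is on the right of X, so right-multiply by N⁻¹: X = KN⁻¹.
det N = -4, so N⁻¹ = [[2, -5/4], [1, -3/4]].
X = KN⁻¹ = [[12, -24]] · [[2, -5/4], [1, -3/4]] = [[0, 3]].

X = [[0, 3]]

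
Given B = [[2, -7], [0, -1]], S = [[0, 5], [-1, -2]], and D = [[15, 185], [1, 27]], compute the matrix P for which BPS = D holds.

Left-multiply by B⁻¹ and right-multiply by S⁻¹: P = B⁻¹DS⁻¹.
det B = -2, so B⁻¹ = [[1/2, -7/2], [0, -1]].
S has determinant 5; S⁻¹ = [[-2/5, -1], [1/5, 0]].
B⁻¹D = [[4, -2], [-1, -27]].
P = (B⁻¹D)S⁻¹ = [[-2, -4], [-5, 1]].

P = [[-2, -4], [-5, 1]]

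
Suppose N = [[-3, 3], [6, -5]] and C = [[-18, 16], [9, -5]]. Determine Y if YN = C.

Right-multiplying both sides by N⁻¹ gives Y = CN⁻¹.
det N = -3, so N⁻¹ = [[5/3, 1], [2, 1]].
Y = CN⁻¹ = [[-18, 16], [9, -5]] · [[5/3, 1], [2, 1]] = [[2, -2], [5, 4]].

Y = [[2, -2], [5, 4]]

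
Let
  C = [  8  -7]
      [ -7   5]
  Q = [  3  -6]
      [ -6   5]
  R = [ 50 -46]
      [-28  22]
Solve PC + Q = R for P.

PC = R − Q = [[47, -40], [-22, 17]].
C is on the right of P, so right-multiply by C⁻¹: P = (R − Q)C⁻¹.
det C = -9; the adjugate gives C⁻¹ = [[-5/9, -7/9], [-7/9, -8/9]].
P = (R − Q)C⁻¹ = [[5, -1], [-1, 2]].

P = [[5, -1], [-1, 2]]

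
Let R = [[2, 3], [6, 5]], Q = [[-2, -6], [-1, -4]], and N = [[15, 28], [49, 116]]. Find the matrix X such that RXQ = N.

Isolating X: multiply by R⁻¹ from the left and Q⁻¹ from the right, so X = R⁻¹NQ⁻¹.
det R = -8; the adjugate gives R⁻¹ = [[-5/8, 3/8], [3/4, -1/4]].
det Q = 2; the adjugate gives Q⁻¹ = [[-2, 3], [1/2, -1]].
R⁻¹N = [[9, 26], [-1, -8]].
X = (R⁻¹N)Q⁻¹ = [[-5, 1], [-2, 5]].

X = [[-5, 1], [-2, 5]]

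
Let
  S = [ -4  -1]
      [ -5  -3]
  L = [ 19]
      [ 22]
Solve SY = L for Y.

Y = [[-5], [1]]

Since S multiplies Y on the left, Y = S⁻¹L.
S has determinant 7; S⁻¹ = [[-3/7, 1/7], [5/7, -4/7]].
Y = S⁻¹L = [[-3/7, 1/7], [5/7, -4/7]] · [[19], [22]] = [[-5], [1]].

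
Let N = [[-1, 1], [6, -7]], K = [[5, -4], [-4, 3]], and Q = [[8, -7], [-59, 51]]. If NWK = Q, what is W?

Isolating W: multiply by N⁻¹ from the left and K⁻¹ from the right, so W = N⁻¹QK⁻¹.
N has determinant 1; N⁻¹ = [[-7, -1], [-6, -1]].
det K = -1, so K⁻¹ = [[-3, -4], [-4, -5]].
N⁻¹Q = [[3, -2], [11, -9]].
W = (N⁻¹Q)K⁻¹ = [[-1, -2], [3, 1]].

W = [[-1, -2], [3, 1]]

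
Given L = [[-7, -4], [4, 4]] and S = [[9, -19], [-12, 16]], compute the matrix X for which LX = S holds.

X = [[1, 1], [-4, 3]]

Since L multiplies X on the left, X = L⁻¹S.
L has determinant -12; L⁻¹ = [[-1/3, -1/3], [1/3, 7/12]].
X = L⁻¹S = [[-1/3, -1/3], [1/3, 7/12]] · [[9, -19], [-12, 16]] = [[1, 1], [-4, 3]].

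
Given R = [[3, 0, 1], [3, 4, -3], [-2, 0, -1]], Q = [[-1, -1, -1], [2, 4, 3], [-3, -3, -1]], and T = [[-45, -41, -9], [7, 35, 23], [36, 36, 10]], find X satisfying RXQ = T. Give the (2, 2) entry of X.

-1

Isolating X: multiply by R⁻¹ from the left and Q⁻¹ from the right, so X = R⁻¹TQ⁻¹.
det R = -4; the adjugate gives R⁻¹ = [[1, 0, 1], [-9/4, 1/4, -3], [-2, 0, -3]].
det Q = -4; the adjugate gives Q⁻¹ = [[-5/4, -1/2, -1/4], [7/4, 1/2, -1/4], [-3/2, 0, 1/2]].
R⁻¹T = [[-9, -5, 1], [-5, -7, -4], [-18, -26, -12]].
X = (R⁻¹T)Q⁻¹ = [[1, 2, 4], [0, -1, 1], [-5, -4, 5]].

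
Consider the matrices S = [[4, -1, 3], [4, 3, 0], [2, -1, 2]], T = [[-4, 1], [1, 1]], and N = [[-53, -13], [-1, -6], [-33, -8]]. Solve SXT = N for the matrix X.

X = S⁻¹NT⁻¹ (apply S⁻¹ on the left and T⁻¹ on the right).
det S = 2; the adjugate gives S⁻¹ = [[3, -1/2, -9/2], [-4, 1, 6], [-5, 1, 8]].
det T = -5; the adjugate gives T⁻¹ = [[-1/5, 1/5], [1/5, 4/5]].
S⁻¹N = [[-10, 0], [13, -2], [0, -5]].
X = (S⁻¹N)T⁻¹ = [[2, -2], [-3, 1], [-1, -4]].

X = [[2, -2], [-3, 1], [-1, -4]]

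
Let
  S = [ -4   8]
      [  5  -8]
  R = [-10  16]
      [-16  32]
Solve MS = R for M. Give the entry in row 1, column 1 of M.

0

S is on the right of M, so right-multiply by S⁻¹: M = RS⁻¹.
S has determinant -8; S⁻¹ = [[1, 1], [5/8, 1/2]].
M = RS⁻¹ = [[-10, 16], [-16, 32]] · [[1, 1], [5/8, 1/2]] = [[0, -2], [4, 0]].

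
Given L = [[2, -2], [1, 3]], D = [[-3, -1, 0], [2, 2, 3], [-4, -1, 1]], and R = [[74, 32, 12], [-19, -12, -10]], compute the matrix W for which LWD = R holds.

W = [[-1, 2, -4], [-4, -3, 5]]

Isolating W: multiply by L⁻¹ from the left and D⁻¹ from the right, so W = L⁻¹RD⁻¹.
det L = 8, so L⁻¹ = [[3/8, 1/4], [-1/8, 1/4]].
det D = -1; the adjugate gives D⁻¹ = [[-5, -1, 3], [14, 3, -9], [-6, -1, 4]].
L⁻¹R = [[23, 9, 2], [-14, -7, -4]].
W = (L⁻¹R)D⁻¹ = [[-1, 2, -4], [-4, -3, 5]].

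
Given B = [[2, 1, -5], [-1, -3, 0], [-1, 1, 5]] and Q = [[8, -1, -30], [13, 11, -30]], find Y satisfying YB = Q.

B is on the right of Y, so right-multiply by B⁻¹: Y = QB⁻¹.
det B = -5; the adjugate gives B⁻¹ = [[3, 2, 3], [-1, -1, -1], [4/5, 3/5, 1]].
Y = QB⁻¹ = [[8, -1, -30], [13, 11, -30]] · [[3, 2, 3], [-1, -1, -1], [4/5, 3/5, 1]] = [[1, -1, -5], [4, -3, -2]].

Y = [[1, -1, -5], [4, -3, -2]]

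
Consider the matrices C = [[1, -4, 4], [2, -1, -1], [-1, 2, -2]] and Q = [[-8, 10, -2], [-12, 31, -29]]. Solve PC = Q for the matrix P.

P = [[-3, -4, -3], [-5, -1, 5]]

Right-multiplying both sides by C⁻¹ gives P = QC⁻¹.
det C = -4, so C⁻¹ = [[-1, 0, -2], [-5/4, -1/2, -9/4], [-3/4, -1/2, -7/4]].
P = QC⁻¹ = [[-8, 10, -2], [-12, 31, -29]] · [[-1, 0, -2], [-5/4, -1/2, -9/4], [-3/4, -1/2, -7/4]] = [[-3, -4, -3], [-5, -1, 5]].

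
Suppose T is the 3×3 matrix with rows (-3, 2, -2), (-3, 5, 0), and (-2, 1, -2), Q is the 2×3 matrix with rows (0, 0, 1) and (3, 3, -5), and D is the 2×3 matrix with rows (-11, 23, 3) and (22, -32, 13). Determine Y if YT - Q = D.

YT = D + Q = [[-11, 23, 4], [25, -29, 8]].
Right-multiplying both sides by T⁻¹ gives Y = (D + Q)T⁻¹.
det T = 4, so T⁻¹ = [[-5/2, 1/2, 5/2], [-3/2, 1/2, 3/2], [7/4, -1/4, -9/4]].
Y = (D + Q)T⁻¹ = [[0, 5, -2], [-5, -4, 1]].

Y = [[0, 5, -2], [-5, -4, 1]]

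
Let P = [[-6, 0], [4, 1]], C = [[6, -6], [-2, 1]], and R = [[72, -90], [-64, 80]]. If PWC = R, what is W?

W = [[-3, -3], [-4, -4]]

Left-multiply by P⁻¹ and right-multiply by C⁻¹: W = P⁻¹RC⁻¹.
P has determinant -6; P⁻¹ = [[-1/6, 0], [2/3, 1]].
C has determinant -6; C⁻¹ = [[-1/6, -1], [-1/3, -1]].
P⁻¹R = [[-12, 15], [-16, 20]].
W = (P⁻¹R)C⁻¹ = [[-3, -3], [-4, -4]].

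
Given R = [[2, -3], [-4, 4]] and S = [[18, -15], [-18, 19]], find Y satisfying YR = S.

Y = [[-3, -6], [-1, 4]]

R is on the right of Y, so right-multiply by R⁻¹: Y = SR⁻¹.
det R = -4; the adjugate gives R⁻¹ = [[-1, -3/4], [-1, -1/2]].
Y = SR⁻¹ = [[18, -15], [-18, 19]] · [[-1, -3/4], [-1, -1/2]] = [[-3, -6], [-1, 4]].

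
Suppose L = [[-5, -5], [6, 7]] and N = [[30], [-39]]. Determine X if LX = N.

X = [[-3], [-3]]

L is on the left of X, so left-multiply by L⁻¹: X = L⁻¹N.
det L = -5; the adjugate gives L⁻¹ = [[-7/5, -1], [6/5, 1]].
X = L⁻¹N = [[-7/5, -1], [6/5, 1]] · [[30], [-39]] = [[-3], [-3]].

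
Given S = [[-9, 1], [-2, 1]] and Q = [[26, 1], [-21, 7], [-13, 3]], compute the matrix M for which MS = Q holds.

M = [[-4, 5], [1, 6], [1, 2]]

Since S sits to the right of M, M = QS⁻¹.
S has determinant -7; S⁻¹ = [[-1/7, 1/7], [-2/7, 9/7]].
M = QS⁻¹ = [[26, 1], [-21, 7], [-13, 3]] · [[-1/7, 1/7], [-2/7, 9/7]] = [[-4, 5], [1, 6], [1, 2]].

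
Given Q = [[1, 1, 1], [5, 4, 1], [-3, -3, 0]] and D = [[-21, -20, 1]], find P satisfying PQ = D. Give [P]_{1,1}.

2

Q is on the right of P, so right-multiply by Q⁻¹: P = DQ⁻¹.
Q has determinant -3; Q⁻¹ = [[-1, 1, 1], [1, -1, -4/3], [1, 0, 1/3]].
P = DQ⁻¹ = [[-21, -20, 1]] · [[-1, 1, 1], [1, -1, -4/3], [1, 0, 1/3]] = [[2, -1, 6]].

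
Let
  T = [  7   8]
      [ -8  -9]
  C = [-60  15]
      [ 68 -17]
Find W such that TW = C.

W = [[-4, 1], [-4, 1]]

Since T multiplies W on the left, W = T⁻¹C.
det T = 1; the adjugate gives T⁻¹ = [[-9, -8], [8, 7]].
W = T⁻¹C = [[-9, -8], [8, 7]] · [[-60, 15], [68, -17]] = [[-4, 1], [-4, 1]].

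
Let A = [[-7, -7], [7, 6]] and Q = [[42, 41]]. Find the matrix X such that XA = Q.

X = [[-5, 1]]

Right-multiplying both sides by A⁻¹ gives X = QA⁻¹.
det A = 7; the adjugate gives A⁻¹ = [[6/7, 1], [-1, -1]].
X = QA⁻¹ = [[42, 41]] · [[6/7, 1], [-1, -1]] = [[-5, 1]].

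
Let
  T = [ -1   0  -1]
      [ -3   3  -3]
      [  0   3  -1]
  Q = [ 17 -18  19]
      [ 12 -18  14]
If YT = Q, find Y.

Y = [[-5, -4, -2], [0, -4, -2]]

T is on the right of Y, so right-multiply by T⁻¹: Y = QT⁻¹.
T has determinant 3; T⁻¹ = [[2, -1, 1], [-1, 1/3, 0], [-3, 1, -1]].
Y = QT⁻¹ = [[17, -18, 19], [12, -18, 14]] · [[2, -1, 1], [-1, 1/3, 0], [-3, 1, -1]] = [[-5, -4, -2], [0, -4, -2]].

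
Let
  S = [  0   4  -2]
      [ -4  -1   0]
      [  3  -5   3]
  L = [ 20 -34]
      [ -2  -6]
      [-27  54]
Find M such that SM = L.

Left-multiplying both sides by S⁻¹ gives M = S⁻¹L.
det S = 2, so S⁻¹ = [[-3/2, -1, -1], [6, 3, 4], [23/2, 6, 8]].
M = S⁻¹L = [[-3/2, -1, -1], [6, 3, 4], [23/2, 6, 8]] · [[20, -34], [-2, -6], [-27, 54]] = [[-1, 3], [6, -6], [2, 5]].

M = [[-1, 3], [6, -6], [2, 5]]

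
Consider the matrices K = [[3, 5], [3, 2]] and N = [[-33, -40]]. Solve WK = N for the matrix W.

W = [[-6, -5]]

K is on the right of W, so right-multiply by K⁻¹: W = NK⁻¹.
K has determinant -9; K⁻¹ = [[-2/9, 5/9], [1/3, -1/3]].
W = NK⁻¹ = [[-33, -40]] · [[-2/9, 5/9], [1/3, -1/3]] = [[-6, -5]].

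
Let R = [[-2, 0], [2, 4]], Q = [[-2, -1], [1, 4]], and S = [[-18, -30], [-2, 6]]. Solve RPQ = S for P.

Left-multiply by R⁻¹ and right-multiply by Q⁻¹: P = R⁻¹SQ⁻¹.
det R = -8, so R⁻¹ = [[-1/2, 0], [1/4, 1/4]].
det Q = -7; the adjugate gives Q⁻¹ = [[-4/7, -1/7], [1/7, 2/7]].
R⁻¹S = [[9, 15], [-5, -6]].
P = (R⁻¹S)Q⁻¹ = [[-3, 3], [2, -1]].

P = [[-3, 3], [2, -1]]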